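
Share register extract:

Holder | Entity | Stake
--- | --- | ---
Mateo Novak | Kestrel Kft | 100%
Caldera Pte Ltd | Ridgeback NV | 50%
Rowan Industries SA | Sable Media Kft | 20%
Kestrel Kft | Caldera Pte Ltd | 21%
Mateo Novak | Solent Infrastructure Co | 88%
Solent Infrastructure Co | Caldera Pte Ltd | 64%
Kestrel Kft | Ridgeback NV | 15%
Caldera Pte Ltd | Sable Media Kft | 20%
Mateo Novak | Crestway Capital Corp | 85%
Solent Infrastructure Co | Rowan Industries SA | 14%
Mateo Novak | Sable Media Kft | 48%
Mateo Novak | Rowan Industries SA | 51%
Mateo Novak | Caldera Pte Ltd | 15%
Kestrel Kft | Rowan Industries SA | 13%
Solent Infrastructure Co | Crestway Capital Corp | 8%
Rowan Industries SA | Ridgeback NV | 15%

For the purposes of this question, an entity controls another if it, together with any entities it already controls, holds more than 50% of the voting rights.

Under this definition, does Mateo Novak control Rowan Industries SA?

Yes

Mateo holds 100% of Kestrel, so Mateo controls Kestrel.
Mateo holds 88% of Solent, so Mateo controls Solent.
Kestrel and Mateo and Solent together hold 13% + 51% + 14% = 78% of Rowan, so Mateo controls Rowan.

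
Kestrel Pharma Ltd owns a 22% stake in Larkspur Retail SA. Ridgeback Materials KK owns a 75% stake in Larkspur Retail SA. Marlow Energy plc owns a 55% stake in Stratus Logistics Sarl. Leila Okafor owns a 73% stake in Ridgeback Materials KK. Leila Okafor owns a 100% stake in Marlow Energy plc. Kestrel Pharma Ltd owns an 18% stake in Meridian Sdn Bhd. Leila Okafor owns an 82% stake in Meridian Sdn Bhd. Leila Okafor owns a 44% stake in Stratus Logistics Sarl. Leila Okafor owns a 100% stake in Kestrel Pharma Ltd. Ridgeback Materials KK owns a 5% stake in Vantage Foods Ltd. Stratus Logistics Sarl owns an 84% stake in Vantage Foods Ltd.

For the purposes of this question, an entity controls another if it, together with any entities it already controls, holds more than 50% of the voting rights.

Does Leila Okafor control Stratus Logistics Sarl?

Leila holds 100% of Marlow, so Leila controls Marlow.
Marlow and Leila together hold 55% + 44% = 99% of Stratus, so Leila controls Stratus.

Yes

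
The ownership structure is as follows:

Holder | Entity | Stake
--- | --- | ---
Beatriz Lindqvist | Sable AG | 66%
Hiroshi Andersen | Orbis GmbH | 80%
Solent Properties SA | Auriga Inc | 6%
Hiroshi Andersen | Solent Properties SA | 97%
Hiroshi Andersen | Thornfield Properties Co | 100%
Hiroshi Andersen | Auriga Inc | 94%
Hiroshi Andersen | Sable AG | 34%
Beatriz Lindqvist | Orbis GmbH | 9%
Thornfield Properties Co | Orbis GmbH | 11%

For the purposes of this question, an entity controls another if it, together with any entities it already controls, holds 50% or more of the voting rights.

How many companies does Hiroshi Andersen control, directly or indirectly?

4

Hiroshi holds 100% of Thornfield, so Hiroshi controls Thornfield.
Hiroshi holds 97% of Solent, so Hiroshi controls Solent.
Solent and Hiroshi together hold 6% + 94% = 100% of Auriga, so Hiroshi controls Auriga.
Hiroshi and Thornfield together hold 80% + 11% = 91% of Orbis, so Hiroshi controls Orbis.
No other company's threshold is met.
Hiroshi controls 4 companies.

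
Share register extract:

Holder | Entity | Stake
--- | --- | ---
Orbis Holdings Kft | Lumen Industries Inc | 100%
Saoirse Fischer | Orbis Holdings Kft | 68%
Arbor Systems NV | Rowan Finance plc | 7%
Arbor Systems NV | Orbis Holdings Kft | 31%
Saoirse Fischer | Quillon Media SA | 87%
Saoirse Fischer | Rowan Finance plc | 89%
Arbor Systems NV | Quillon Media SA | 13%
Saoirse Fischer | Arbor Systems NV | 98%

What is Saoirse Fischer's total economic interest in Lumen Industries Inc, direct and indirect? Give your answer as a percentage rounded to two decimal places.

Saoirse reaches Lumen along 2 paths.
Via Orbis: 68% × 100% = 68%.
Via Arbor → Orbis: 98% × 31% × 100% = 30.38%.
Total: 68% + 30.38% = 98.38%.

98.38%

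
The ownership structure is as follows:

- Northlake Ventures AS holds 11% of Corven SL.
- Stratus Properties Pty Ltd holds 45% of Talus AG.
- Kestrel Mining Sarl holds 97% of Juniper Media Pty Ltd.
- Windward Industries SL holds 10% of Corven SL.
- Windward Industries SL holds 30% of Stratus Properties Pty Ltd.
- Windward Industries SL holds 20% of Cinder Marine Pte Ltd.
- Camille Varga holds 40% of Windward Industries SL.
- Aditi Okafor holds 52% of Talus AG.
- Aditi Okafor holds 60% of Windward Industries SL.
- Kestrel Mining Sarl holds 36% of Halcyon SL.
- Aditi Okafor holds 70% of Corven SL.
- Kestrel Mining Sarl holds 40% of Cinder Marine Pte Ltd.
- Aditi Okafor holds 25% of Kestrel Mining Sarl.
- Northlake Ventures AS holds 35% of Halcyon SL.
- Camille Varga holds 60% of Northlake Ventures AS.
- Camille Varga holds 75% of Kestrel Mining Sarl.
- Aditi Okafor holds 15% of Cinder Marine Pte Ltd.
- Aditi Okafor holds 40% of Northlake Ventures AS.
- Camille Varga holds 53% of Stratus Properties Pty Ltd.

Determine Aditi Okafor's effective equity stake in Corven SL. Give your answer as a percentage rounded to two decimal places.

Aditi reaches Corven along 3 paths.
Via Windward: 60% × 10% = 6%.
Direct stake: 70% = 70%.
Via Northlake: 40% × 11% = 4.4%.
Total: 6% + 70% + 4.4% = 80.4%.
Rounded: 80.40%.

80.40%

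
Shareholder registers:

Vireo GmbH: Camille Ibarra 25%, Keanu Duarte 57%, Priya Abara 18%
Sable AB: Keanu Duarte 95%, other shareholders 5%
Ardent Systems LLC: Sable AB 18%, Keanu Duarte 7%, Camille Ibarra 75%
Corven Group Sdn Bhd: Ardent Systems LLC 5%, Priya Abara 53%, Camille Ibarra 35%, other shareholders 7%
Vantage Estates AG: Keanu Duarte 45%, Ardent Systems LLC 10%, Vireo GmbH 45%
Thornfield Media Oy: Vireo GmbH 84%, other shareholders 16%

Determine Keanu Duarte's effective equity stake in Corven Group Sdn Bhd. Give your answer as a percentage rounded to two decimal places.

Keanu reaches Corven along 2 paths.
Via Sable → Ardent: 95% × 18% × 5% = 0.855%.
Via Ardent: 7% × 5% = 0.35%.
Total: 0.855% + 0.35% = 1.205%.
Rounded: 1.21%.

1.21%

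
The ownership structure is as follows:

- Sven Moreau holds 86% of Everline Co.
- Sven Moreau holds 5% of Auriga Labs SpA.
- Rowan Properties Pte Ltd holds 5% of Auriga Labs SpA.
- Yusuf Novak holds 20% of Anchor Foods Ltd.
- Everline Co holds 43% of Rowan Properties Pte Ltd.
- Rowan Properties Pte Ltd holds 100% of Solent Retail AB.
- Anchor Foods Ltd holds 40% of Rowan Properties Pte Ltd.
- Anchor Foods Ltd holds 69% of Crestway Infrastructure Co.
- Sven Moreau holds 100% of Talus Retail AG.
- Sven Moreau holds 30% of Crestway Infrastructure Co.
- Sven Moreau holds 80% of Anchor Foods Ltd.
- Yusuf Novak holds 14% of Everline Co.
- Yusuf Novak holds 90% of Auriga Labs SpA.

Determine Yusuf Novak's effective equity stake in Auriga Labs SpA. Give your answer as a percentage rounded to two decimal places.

Yusuf reaches Auriga along 3 paths.
Via Everline → Rowan: 14% × 43% × 5% = 0.301%.
Via Anchor → Rowan: 20% × 40% × 5% = 0.4%.
Direct stake: 90% = 90%.
Total: 0.301% + 0.4% + 90% = 90.701%.
Rounded: 90.70%.

90.70%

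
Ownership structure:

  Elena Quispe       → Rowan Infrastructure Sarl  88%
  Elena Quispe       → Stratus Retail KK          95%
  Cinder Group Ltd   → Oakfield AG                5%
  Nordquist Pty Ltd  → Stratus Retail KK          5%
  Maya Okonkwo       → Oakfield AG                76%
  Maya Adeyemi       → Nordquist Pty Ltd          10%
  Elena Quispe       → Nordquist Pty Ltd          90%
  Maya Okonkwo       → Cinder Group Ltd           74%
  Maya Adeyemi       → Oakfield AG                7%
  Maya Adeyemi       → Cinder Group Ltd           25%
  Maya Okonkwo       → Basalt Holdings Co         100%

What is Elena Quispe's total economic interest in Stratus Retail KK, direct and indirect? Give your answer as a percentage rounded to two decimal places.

99.50%

Elena reaches Stratus along 2 paths.
Via Nordquist: 90% × 5% = 4.5%.
Direct stake: 95% = 95%.
Total: 4.5% + 95% = 99.5%.
Rounded: 99.50%.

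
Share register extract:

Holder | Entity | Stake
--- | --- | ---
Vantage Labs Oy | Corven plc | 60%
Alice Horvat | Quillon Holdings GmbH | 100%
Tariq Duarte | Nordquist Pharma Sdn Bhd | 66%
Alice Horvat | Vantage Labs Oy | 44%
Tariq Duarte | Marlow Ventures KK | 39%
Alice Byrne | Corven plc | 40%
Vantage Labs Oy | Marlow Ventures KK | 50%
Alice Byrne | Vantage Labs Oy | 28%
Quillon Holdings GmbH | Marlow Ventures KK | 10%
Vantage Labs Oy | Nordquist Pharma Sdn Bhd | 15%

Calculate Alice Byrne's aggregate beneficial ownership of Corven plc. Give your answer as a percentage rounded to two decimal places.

Alice Byrne reaches Corven along 2 paths.
Direct stake: 40% = 40%.
Via Vantage: 28% × 60% = 16.8%.
Total: 40% + 16.8% = 56.8%.
Rounded: 56.80%.

56.80%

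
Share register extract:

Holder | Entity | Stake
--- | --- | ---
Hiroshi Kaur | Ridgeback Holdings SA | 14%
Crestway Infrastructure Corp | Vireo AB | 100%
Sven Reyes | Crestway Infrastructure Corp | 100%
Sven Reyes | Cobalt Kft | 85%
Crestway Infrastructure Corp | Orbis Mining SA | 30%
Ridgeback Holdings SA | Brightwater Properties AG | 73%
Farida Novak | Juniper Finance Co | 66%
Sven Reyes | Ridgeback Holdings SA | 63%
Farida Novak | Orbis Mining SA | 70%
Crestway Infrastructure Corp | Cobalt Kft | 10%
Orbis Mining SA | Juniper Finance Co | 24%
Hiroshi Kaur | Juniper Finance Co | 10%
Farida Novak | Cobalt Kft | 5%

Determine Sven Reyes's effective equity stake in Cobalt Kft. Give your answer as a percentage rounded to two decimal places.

95.00%

Sven reaches Cobalt along 2 paths.
Via Crestway: 100% × 10% = 10%.
Direct stake: 85% = 85%.
Total: 10% + 85% = 95%.
Rounded: 95.00%.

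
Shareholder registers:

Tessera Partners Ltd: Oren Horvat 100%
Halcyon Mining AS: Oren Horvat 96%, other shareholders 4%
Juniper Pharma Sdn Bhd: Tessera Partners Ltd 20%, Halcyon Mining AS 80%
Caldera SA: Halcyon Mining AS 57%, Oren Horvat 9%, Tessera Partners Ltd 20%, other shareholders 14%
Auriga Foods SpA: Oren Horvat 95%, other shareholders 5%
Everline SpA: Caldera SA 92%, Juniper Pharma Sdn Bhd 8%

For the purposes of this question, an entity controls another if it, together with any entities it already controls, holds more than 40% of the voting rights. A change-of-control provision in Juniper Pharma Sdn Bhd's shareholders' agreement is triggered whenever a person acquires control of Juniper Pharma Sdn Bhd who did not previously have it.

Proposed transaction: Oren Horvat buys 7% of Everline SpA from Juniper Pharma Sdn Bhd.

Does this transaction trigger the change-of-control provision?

The purchase adds only to Oren's holdings (Juniper's stake shrinks), so Oren is the only person who could newly come to control Juniper.
Oren holds 96% of Halcyon, so Oren controls Halcyon.
Oren holds 100% of Tessera, so Oren controls Tessera.
Tessera and Halcyon together hold 20% + 80% = 100% of Juniper, so Oren controls Juniper.
So Oren already controls Juniper before the transaction.
After the purchase, Oren holds 7% of Everline directly, and Juniper's stake falls to 1%.
Oren controlled Juniper already, so this is not a new person acquiring control; every other person's position is unchanged or reduced.
No new person acquires control, so the clause is not triggered.

No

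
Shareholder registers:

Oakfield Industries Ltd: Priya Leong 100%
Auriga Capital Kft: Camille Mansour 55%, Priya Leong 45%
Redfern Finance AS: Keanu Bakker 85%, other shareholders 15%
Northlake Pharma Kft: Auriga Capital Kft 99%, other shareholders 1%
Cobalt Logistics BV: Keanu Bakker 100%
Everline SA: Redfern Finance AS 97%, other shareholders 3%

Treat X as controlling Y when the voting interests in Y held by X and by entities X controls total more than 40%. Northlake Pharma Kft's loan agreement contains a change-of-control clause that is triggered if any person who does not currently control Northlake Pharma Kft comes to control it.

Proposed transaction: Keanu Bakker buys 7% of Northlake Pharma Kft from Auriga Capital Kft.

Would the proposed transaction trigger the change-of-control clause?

The purchase adds only to Keanu's holdings (Auriga's stake shrinks), so Keanu is the only person who could newly come to control Northlake.
Keanu holds 85% of Redfern, so Keanu controls Redfern.
Keanu holds 100% of Cobalt, so Keanu controls Cobalt.
Redfern holds 97% of Everline, so Keanu controls Everline.
Neither Keanu nor any entity Keanu controls holds any voting interest in Northlake.
So before the transaction, Keanu does not control Northlake.
After the purchase, Keanu holds 7% of Northlake directly, and Auriga's stake falls to 92%.
After the transaction, Keanu's side holds 7% of Northlake, not > 40%, so Keanu still does not control Northlake.
No new person acquires control, so the clause is not triggered.

No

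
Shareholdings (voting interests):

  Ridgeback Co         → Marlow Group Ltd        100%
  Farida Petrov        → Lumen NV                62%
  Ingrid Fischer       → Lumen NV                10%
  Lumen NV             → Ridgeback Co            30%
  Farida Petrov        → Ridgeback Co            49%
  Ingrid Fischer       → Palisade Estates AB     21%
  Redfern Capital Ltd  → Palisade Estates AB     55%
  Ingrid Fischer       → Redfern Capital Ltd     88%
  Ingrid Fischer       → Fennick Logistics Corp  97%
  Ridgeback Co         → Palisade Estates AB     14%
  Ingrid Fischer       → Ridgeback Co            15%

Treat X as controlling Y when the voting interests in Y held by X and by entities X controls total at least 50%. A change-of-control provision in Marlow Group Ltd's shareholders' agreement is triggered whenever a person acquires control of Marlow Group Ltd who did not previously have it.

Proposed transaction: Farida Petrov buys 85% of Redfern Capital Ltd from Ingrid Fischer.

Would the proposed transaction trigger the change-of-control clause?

No

The purchase adds only to Farida's holdings (Ingrid's stake shrinks), so Farida is the only person who could newly come to control Marlow.
Farida holds 62% of Lumen, so Farida controls Lumen.
Farida and Lumen together hold 49% + 30% = 79% of Ridgeback, so Farida controls Ridgeback.
Ridgeback holds 100% of Marlow, so Farida controls Marlow.
So Farida already controls Marlow before the transaction.
After the purchase, Farida holds 85% of Redfern directly, and Ingrid's stake falls to 3%.
Farida controlled Marlow already, so this is not a new person acquiring control; every other person's position is unchanged or reduced.
No new person acquires control, so the clause is not triggered.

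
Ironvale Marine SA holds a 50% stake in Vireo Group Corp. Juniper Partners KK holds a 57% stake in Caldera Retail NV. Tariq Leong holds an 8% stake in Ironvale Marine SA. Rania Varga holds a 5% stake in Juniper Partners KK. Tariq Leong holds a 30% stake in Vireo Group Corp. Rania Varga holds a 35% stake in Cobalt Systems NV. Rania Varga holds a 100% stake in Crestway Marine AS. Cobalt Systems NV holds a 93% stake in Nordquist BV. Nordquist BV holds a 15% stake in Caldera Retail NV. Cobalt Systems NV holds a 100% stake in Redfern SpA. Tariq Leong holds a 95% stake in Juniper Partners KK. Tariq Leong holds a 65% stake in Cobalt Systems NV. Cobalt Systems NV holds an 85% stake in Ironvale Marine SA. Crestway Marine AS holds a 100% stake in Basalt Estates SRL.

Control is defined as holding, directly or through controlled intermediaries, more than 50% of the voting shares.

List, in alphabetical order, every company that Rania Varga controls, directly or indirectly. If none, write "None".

Rania holds 100% of Crestway, so Rania controls Crestway.
Crestway holds 100% of Basalt, so Rania controls Basalt.
No other company's threshold is met.

Basalt Estates SRL, Crestway Marine AS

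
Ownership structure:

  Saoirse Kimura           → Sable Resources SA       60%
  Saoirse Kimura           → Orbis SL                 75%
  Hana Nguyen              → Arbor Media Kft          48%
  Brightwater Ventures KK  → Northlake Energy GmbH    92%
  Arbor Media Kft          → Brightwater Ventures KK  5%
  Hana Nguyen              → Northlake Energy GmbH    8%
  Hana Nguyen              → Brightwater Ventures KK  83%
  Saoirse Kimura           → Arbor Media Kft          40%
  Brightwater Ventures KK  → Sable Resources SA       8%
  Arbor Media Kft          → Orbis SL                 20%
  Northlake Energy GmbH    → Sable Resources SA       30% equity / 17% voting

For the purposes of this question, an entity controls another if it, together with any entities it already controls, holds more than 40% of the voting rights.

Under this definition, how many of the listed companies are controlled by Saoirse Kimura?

Saoirse holds 75% of Orbis, so Saoirse controls Orbis.
Saoirse holds 60% of Sable, so Saoirse controls Sable.
No other company's threshold is met.
Saoirse controls 2 companies.

2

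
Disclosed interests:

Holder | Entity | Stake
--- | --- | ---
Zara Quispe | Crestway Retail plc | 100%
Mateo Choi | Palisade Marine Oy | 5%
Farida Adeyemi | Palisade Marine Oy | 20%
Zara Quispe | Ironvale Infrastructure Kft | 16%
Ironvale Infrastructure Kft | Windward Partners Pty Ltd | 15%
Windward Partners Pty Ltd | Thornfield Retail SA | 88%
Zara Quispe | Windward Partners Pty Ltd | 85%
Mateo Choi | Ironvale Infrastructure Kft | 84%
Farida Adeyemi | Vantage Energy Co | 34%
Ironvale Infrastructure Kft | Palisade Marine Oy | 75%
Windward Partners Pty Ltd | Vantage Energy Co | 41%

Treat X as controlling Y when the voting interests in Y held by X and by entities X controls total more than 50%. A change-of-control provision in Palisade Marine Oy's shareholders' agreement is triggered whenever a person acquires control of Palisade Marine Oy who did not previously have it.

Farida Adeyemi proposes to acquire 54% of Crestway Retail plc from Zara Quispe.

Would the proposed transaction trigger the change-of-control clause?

No

The purchase adds only to Farida's holdings (Zara's stake shrinks), so Farida is the only person who could newly come to control Palisade.
Farida's largest direct stake is 34% in Vantage, which does not meet the threshold, so Farida controls no company.
In Palisade, Farida's side holds only 20%, not > 50%.
So before the transaction, Farida does not control Palisade.
After the purchase, Farida holds 54% of Crestway directly, and Zara's stake falls to 46%.
Farida holds 54% of Crestway, so Farida controls Crestway.
After the transaction, Farida's side holds 20% of Palisade, not > 50%, so Farida still does not control Palisade.
No new person acquires control, so the clause is not triggered.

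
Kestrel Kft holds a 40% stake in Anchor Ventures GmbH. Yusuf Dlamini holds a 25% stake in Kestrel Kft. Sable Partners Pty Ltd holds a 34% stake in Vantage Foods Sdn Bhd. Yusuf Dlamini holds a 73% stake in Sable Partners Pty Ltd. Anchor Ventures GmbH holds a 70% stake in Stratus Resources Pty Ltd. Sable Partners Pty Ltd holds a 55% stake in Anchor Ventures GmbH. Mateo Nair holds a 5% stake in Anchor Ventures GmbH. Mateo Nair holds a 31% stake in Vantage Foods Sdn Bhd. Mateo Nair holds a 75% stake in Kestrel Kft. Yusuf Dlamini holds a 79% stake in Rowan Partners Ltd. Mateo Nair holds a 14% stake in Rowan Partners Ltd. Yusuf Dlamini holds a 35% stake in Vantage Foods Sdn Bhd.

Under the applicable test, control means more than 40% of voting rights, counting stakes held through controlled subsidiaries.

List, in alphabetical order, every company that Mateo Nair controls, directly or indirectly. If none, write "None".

Anchor Ventures GmbH, Kestrel Kft, Stratus Resources Pty Ltd

Mateo holds 75% of Kestrel, so Mateo controls Kestrel.
Mateo and Kestrel together hold 5% + 40% = 45% of Anchor, so Mateo controls Anchor.
Anchor holds 70% of Stratus, so Mateo controls Stratus.
No other company's threshold is met.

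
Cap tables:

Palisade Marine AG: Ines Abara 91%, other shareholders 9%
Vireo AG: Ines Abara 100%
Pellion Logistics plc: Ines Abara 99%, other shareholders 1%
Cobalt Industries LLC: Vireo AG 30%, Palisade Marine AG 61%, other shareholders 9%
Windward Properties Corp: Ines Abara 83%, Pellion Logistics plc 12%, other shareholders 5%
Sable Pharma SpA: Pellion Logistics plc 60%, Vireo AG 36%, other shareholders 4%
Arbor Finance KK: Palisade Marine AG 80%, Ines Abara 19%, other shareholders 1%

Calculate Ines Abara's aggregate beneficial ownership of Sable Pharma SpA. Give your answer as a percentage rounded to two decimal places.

95.40%

Ines reaches Sable along 2 paths.
Via Pellion: 99% × 60% = 59.4%.
Via Vireo: 100% × 36% = 36%.
Total: 59.4% + 36% = 95.4%.
Rounded: 95.40%.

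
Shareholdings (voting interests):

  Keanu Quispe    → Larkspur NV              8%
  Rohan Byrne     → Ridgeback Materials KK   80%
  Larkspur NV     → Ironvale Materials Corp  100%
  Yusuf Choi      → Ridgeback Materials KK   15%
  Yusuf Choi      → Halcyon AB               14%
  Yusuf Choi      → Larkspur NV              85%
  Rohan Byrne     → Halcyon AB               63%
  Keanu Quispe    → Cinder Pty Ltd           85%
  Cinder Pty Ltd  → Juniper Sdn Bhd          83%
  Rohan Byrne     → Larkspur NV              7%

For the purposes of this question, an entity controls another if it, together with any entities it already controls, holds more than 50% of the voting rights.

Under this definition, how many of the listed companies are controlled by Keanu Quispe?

Keanu holds 85% of Cinder, so Keanu controls Cinder.
Cinder holds 83% of Juniper, so Keanu controls Juniper.
No other company's threshold is met.
Keanu controls 2 companies.

2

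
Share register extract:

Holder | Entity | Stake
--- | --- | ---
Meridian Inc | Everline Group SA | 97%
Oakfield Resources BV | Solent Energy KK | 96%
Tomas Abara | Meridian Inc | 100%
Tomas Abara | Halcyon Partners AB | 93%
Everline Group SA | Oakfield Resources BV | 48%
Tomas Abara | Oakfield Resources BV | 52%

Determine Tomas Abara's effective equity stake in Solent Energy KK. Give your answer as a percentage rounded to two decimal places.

Tomas reaches Solent along 2 paths.
Via Oakfield: 52% × 96% = 49.92%.
Via Meridian → Everline → Oakfield: 100% × 97% × 48% × 96% = 44.6976%.
Total: 49.92% + 44.6976% = 94.6176%.
Rounded: 94.62%.

94.62%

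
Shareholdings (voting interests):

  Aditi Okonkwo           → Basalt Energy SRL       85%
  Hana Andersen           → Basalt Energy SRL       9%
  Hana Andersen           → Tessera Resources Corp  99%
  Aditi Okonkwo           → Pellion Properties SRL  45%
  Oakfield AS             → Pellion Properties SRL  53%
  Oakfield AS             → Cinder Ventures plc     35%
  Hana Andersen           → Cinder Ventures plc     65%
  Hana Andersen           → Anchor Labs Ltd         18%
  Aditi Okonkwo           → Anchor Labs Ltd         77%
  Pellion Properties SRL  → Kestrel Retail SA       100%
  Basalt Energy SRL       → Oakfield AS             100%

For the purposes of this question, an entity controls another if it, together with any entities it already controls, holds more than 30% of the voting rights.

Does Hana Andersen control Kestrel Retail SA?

Hana holds 65% of Cinder, so Hana controls Cinder.
Hana holds 99% of Tessera, so Hana controls Tessera.
Neither Hana nor any entity Hana controls holds any voting interest in Kestrel.
So Hana does not control Kestrel.

No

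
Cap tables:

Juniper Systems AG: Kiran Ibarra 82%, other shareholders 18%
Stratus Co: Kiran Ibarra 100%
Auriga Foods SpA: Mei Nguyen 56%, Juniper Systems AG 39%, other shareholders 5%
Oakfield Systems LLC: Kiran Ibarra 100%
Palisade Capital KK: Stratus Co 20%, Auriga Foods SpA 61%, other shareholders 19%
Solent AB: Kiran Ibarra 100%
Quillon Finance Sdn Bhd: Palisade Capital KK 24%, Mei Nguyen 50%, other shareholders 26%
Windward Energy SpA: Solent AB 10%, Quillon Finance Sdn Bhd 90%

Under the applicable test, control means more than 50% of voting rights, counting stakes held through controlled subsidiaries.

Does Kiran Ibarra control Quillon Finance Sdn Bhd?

Kiran holds 82% of Juniper, so Kiran controls Juniper.
Kiran holds 100% of Stratus, so Kiran controls Stratus.
Kiran holds 100% of Oakfield, so Kiran controls Oakfield.
Kiran holds 100% of Solent, so Kiran controls Solent.
Neither Kiran nor any entity Kiran controls holds any voting interest in Quillon.
So Kiran does not control Quillon.

No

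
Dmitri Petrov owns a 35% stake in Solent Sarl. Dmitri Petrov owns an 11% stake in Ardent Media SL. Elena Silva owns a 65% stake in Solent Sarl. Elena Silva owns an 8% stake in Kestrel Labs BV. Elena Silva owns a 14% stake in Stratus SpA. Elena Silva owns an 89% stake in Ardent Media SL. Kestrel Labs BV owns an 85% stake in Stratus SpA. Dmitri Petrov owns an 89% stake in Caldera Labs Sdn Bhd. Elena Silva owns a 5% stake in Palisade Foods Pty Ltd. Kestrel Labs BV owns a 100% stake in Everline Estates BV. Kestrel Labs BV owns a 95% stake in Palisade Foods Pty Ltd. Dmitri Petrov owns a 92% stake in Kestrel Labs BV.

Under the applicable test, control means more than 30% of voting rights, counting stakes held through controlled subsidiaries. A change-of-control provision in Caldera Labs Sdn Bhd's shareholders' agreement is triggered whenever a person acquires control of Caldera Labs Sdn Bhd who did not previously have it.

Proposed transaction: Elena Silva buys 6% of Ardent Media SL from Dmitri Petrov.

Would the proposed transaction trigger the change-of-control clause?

No

The purchase adds only to Elena's holdings (Dmitri's stake shrinks), so Elena is the only person who could newly come to control Caldera.
Elena holds 89% of Ardent, so Elena controls Ardent.
Elena holds 65% of Solent, so Elena controls Solent.
Neither Elena nor any entity Elena controls holds any voting interest in Caldera.
So before the transaction, Elena does not control Caldera.
After the purchase, Elena's direct stake in Ardent rises to 89% + 6% = 95%, and Dmitri's stake falls to 5%.
Elena holds 95% of Ardent, so Elena controls Ardent.
After the transaction, neither Elena nor any entity Elena controls holds a voting interest in Caldera, so Elena still does not control it.
No new person acquires control, so the clause is not triggered.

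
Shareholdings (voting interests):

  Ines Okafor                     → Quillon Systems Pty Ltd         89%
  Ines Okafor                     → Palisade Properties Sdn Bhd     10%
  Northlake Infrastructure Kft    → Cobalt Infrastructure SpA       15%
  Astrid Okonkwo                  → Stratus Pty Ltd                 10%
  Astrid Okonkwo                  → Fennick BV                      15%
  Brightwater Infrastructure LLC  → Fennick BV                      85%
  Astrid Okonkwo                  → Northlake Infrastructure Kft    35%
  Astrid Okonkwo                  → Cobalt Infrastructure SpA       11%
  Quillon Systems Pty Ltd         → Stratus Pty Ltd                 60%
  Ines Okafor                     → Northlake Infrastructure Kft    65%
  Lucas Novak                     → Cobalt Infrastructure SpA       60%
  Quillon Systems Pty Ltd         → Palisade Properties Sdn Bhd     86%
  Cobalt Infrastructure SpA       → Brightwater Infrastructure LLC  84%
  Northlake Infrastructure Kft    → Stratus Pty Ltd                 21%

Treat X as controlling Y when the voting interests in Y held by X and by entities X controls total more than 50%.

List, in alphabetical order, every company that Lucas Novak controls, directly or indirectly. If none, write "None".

Lucas holds 60% of Cobalt, so Lucas controls Cobalt.
Cobalt holds 84% of Brightwater, so Lucas controls Brightwater.
Brightwater holds 85% of Fennick, so Lucas controls Fennick.
No other company's threshold is met.

Brightwater Infrastructure LLC, Cobalt Infrastructure SpA, Fennick BV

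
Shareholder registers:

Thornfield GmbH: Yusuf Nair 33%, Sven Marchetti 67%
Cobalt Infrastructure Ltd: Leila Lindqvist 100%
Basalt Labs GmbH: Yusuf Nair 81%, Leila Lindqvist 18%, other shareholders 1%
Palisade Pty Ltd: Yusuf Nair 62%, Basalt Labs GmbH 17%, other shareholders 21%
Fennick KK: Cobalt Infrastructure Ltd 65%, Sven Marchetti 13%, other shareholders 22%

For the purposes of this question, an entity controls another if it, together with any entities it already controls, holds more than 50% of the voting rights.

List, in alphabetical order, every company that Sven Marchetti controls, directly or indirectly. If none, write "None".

Sven holds 67% of Thornfield, so Sven controls Thornfield.
No other company's threshold is met.

Thornfield GmbH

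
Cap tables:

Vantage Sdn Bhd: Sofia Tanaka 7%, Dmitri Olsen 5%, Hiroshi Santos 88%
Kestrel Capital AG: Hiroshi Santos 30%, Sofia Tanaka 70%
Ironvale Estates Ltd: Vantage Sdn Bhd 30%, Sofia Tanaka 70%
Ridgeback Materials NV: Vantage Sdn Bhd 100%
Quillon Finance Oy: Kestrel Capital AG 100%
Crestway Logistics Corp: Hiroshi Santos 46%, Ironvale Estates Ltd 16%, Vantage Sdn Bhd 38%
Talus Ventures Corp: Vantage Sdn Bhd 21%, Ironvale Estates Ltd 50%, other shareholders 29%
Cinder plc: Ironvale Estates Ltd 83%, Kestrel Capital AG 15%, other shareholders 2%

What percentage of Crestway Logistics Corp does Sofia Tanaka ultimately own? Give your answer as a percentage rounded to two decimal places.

Sofia reaches Crestway along 3 paths.
Via Vantage → Ironvale: 7% × 30% × 16% = 0.336%.
Via Ironvale: 70% × 16% = 11.2%.
Via Vantage: 7% × 38% = 2.66%.
Total: 0.336% + 11.2% + 2.66% = 14.196%.
Rounded: 14.20%.

14.20%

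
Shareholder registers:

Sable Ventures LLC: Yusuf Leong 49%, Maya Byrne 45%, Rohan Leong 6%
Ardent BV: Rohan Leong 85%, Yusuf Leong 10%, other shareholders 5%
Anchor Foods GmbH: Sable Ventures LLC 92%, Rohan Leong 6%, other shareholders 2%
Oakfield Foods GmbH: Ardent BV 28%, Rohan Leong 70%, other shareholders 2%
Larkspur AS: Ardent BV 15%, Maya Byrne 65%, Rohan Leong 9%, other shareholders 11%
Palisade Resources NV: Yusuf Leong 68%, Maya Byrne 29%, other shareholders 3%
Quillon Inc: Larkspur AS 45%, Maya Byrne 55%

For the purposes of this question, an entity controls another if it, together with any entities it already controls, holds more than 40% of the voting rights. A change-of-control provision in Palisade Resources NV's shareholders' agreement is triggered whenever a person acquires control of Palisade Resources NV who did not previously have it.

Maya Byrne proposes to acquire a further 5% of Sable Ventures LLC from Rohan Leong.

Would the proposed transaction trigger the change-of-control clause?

No

The purchase adds only to Maya's holdings (Rohan's stake shrinks), so Maya is the only person who could newly come to control Palisade.
Maya holds 45% of Sable, so Maya controls Sable.
Sable holds 92% of Anchor, so Maya controls Anchor.
Maya holds 65% of Larkspur, so Maya controls Larkspur.
Larkspur and Maya together hold 45% + 55% = 100% of Quillon, so Maya controls Quillon.
In Palisade, Maya's side holds only 29%, not > 40%.
So before the transaction, Maya does not control Palisade.
After the purchase, Maya's direct stake in Sable rises to 45% + 5% = 50%, and Rohan's stake falls to 1%.
Maya holds 50% of Sable, so Maya controls Sable.
After the transaction, Maya's side holds 29% of Palisade, not > 40%, so Maya still does not control Palisade.
No new person acquires control, so the clause is not triggered.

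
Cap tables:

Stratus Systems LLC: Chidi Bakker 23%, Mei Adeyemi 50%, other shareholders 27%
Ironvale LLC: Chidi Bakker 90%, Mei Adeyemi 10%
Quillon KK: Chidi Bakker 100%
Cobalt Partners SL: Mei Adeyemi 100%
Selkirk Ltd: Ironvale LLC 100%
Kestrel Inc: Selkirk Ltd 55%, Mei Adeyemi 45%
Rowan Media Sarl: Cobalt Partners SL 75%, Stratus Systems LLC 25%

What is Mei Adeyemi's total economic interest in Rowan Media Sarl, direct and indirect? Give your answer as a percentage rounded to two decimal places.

Mei reaches Rowan along 2 paths.
Via Cobalt: 100% × 75% = 75%.
Via Stratus: 50% × 25% = 12.5%.
Total: 75% + 12.5% = 87.5%.
Rounded: 87.50%.

87.50%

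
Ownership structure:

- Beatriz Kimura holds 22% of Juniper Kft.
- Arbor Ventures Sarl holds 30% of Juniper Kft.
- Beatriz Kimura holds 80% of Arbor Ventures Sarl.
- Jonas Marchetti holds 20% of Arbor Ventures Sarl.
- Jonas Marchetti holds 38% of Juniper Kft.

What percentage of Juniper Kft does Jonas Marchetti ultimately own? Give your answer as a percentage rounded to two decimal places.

Jonas reaches Juniper along 2 paths.
Direct stake: 38% = 38%.
Via Arbor: 20% × 30% = 6%.
Total: 38% + 6% = 44%.
Rounded: 44.00%.

44.00%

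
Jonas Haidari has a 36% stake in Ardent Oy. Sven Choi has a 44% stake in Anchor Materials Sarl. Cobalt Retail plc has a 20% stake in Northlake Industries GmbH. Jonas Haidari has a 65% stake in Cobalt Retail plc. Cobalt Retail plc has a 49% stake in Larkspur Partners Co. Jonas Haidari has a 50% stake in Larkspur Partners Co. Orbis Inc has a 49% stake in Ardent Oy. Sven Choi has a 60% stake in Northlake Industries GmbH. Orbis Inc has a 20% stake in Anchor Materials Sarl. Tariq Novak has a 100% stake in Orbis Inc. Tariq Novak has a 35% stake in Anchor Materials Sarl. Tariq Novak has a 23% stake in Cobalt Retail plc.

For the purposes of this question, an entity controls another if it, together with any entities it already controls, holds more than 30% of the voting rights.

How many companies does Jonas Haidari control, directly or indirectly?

3

Jonas holds 65% of Cobalt, so Jonas controls Cobalt.
Cobalt and Jonas together hold 49% + 50% = 99% of Larkspur, so Jonas controls Larkspur.
Jonas holds 36% of Ardent, so Jonas controls Ardent.
No other company's threshold is met.
Jonas controls 3 companies.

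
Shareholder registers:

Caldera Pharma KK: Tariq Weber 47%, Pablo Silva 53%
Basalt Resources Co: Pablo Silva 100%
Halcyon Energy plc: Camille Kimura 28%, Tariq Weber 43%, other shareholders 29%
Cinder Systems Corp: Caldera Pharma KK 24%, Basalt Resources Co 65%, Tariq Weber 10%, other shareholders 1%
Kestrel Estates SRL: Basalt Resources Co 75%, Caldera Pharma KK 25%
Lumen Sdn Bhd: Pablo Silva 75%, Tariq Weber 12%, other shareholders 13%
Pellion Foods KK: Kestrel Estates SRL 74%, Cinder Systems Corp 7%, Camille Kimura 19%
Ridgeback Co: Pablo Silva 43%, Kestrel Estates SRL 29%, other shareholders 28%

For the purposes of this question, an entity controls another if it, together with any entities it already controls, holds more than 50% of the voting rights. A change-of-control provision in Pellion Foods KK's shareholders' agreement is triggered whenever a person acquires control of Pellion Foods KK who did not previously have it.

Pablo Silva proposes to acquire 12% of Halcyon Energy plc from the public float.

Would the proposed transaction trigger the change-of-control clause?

The purchase changes only Pablo's holdings, so Pablo is the only person who could newly come to control Pellion.
Pablo holds 53% of Caldera, so Pablo controls Caldera.
Pablo holds 100% of Basalt, so Pablo controls Basalt.
Caldera and Basalt together hold 24% + 65% = 89% of Cinder, so Pablo controls Cinder.
Basalt and Caldera together hold 75% + 25% = 100% of Kestrel, so Pablo controls Kestrel.
Kestrel and Cinder together hold 74% + 7% = 81% of Pellion, so Pablo controls Pellion.
So Pablo already controls Pellion before the transaction.
After the purchase, Pablo holds 12% of Halcyon directly.
Pablo controlled Pellion already, so this is not a new person acquiring control; every other person's position is unchanged or reduced.
No new person acquires control, so the clause is not triggered.

No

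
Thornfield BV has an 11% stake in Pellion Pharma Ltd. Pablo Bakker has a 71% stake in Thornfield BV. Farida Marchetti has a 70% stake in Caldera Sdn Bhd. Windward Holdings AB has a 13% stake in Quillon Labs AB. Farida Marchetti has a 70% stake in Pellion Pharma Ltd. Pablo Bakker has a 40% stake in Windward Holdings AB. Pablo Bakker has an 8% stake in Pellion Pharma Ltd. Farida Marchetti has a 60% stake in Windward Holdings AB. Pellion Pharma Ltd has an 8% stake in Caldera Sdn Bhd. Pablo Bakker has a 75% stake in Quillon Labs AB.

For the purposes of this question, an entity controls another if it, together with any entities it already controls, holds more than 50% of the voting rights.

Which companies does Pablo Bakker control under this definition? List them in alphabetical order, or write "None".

Pablo holds 71% of Thornfield, so Pablo controls Thornfield.
Pablo holds 75% of Quillon, so Pablo controls Quillon.
No other company's threshold is met.

Quillon Labs AB, Thornfield BV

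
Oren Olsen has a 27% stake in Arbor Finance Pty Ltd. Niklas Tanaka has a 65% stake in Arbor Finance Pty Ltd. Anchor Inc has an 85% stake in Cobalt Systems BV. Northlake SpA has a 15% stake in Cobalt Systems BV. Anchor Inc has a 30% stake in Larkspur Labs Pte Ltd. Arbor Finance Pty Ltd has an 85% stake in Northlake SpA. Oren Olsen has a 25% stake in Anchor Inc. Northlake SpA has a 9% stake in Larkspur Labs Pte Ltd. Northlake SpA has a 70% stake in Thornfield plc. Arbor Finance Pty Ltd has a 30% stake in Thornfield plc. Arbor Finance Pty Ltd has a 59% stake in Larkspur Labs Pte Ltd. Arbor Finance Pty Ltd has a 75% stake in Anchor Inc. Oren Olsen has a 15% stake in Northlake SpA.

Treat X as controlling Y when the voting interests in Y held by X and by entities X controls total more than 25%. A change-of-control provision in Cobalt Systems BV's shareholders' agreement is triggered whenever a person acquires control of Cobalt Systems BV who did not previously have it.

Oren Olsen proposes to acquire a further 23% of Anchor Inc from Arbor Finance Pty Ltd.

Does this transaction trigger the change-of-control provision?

No

The purchase adds only to Oren's holdings (Arbor's stake shrinks), so Oren is the only person who could newly come to control Cobalt.
Oren holds 27% of Arbor, so Oren controls Arbor.
Arbor and Oren together hold 75% + 25% = 100% of Anchor, so Oren controls Anchor.
Arbor and Oren together hold 85% + 15% = 100% of Northlake, so Oren controls Northlake.
Anchor and Northlake together hold 85% + 15% = 100% of Cobalt, so Oren controls Cobalt.
So Oren already controls Cobalt before the transaction.
After the purchase, Oren's direct stake in Anchor rises to 25% + 23% = 48%, and Arbor's stake falls to 52%.
Oren controlled Cobalt already, so this is not a new person acquiring control; every other person's position is unchanged or reduced.
No new person acquires control, so the clause is not triggered.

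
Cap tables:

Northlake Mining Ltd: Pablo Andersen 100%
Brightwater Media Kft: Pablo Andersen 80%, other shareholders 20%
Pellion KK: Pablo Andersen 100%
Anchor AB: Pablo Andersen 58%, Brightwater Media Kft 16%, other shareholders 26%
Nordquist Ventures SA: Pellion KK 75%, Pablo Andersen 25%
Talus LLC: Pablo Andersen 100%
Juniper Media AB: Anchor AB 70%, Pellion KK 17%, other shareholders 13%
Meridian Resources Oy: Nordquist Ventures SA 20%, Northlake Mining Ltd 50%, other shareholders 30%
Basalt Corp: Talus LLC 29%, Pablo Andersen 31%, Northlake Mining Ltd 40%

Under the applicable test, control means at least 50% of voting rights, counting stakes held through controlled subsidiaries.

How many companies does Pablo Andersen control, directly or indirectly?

Pablo holds 100% of Northlake, so Pablo controls Northlake.
Pablo holds 80% of Brightwater, so Pablo controls Brightwater.
Pablo holds 100% of Pellion, so Pablo controls Pellion.
Pablo and Brightwater together hold 58% + 16% = 74% of Anchor, so Pablo controls Anchor.
Pellion and Pablo together hold 75% + 25% = 100% of Nordquist, so Pablo controls Nordquist.
Pablo holds 100% of Talus, so Pablo controls Talus.
Anchor and Pellion together hold 70% + 17% = 87% of Juniper, so Pablo controls Juniper.
Nordquist and Northlake together hold 20% + 50% = 70% of Meridian, so Pablo controls Meridian.
Talus and Pablo and Northlake together hold 29% + 31% + 40% = 100% of Basalt, so Pablo controls Basalt.
Pablo controls 9 companies.

9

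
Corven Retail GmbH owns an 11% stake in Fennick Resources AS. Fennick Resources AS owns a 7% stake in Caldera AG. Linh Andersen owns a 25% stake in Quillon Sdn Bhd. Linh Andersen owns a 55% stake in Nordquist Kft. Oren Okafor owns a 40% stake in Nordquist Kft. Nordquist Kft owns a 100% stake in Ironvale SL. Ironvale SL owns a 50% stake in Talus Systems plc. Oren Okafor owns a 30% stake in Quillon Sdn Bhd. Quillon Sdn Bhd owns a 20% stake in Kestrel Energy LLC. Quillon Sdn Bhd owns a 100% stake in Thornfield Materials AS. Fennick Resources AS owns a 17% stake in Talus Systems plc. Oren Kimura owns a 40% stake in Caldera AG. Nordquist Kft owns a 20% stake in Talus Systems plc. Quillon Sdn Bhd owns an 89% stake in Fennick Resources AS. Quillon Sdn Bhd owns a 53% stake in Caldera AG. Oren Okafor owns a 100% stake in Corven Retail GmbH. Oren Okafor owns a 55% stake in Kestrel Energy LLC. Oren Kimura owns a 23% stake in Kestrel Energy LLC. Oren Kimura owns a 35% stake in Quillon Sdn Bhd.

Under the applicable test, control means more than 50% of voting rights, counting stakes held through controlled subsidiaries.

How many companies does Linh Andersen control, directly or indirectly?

3

Linh holds 55% of Nordquist, so Linh controls Nordquist.
Nordquist holds 100% of Ironvale, so Linh controls Ironvale.
Ironvale and Nordquist together hold 50% + 20% = 70% of Talus, so Linh controls Talus.
No other company's threshold is met.
Linh controls 3 companies.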